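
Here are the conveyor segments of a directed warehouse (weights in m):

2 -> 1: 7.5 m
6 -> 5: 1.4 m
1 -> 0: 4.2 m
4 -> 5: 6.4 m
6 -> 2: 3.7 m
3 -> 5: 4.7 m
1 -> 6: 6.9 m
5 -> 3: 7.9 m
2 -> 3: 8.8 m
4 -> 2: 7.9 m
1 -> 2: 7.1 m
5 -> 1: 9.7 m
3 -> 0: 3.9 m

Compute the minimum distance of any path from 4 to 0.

Compare a few routes:
4 - 2 - 1 - 0: 7.9+7.5+4.2 = 19.6
4 - 5 - 3 - 0: 6.4+7.9+3.9 = 18.2
4 - 5 - 1 - 0: 6.4+9.7+4.2 = 20.3
The minimum is 18.2 m via 4 - 5 - 3 - 0.

18.2 m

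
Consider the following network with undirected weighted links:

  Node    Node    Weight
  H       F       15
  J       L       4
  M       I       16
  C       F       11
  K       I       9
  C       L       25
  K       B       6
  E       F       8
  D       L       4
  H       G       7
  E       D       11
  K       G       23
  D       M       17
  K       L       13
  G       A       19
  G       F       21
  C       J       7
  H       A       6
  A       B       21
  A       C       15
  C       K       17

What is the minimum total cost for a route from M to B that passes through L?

Shortest M→L: M → D → L = 21
Shortest L→B: L → K → B = 19
Total via L: 21 + 19 = 40.

40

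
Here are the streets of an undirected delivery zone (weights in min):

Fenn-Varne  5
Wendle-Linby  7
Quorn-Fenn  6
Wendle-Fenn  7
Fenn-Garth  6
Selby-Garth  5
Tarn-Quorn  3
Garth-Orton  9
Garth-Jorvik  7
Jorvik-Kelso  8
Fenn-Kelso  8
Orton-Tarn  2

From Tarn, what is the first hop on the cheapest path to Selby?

Candidate routes:
Tarn → Quorn → Fenn → Garth → Selby: 3+6+6+5 = 20
Tarn → Orton → Garth → Selby: 2+9+5 = 16
The minimum is 16 min via Tarn → Orton → Garth → Selby.
So from Tarn the first move is to Orton.

Orton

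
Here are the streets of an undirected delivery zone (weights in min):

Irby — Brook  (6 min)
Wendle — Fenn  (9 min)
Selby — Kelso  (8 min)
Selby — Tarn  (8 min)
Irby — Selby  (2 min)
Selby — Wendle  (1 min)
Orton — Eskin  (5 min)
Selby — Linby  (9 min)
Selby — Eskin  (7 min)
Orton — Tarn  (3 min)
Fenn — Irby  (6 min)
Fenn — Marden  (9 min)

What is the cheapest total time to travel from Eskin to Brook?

Enumerating some paths:
Eskin - Selby - Wendle - Fenn - Irby - Brook: 7+1+9+6+6 = 29
Eskin - Orton - Tarn - Selby - Irby - Brook: 5+3+8+2+6 = 24
Eskin - Selby - Irby - Brook: 7+2+6 = 15
Cheapest is Eskin - Selby - Irby - Brook at 15 min.

15 min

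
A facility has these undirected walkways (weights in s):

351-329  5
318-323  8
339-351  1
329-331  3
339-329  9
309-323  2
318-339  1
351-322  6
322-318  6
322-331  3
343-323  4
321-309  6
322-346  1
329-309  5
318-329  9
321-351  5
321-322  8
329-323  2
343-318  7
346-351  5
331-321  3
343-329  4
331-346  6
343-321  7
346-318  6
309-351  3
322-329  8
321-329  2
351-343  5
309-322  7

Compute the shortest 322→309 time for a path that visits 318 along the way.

Shortest 322→318: 322–318 = 6
Best 318 to 309: 318–339–351–309 costing 5
Total via 318: 6 + 5 = 11 s.

11 s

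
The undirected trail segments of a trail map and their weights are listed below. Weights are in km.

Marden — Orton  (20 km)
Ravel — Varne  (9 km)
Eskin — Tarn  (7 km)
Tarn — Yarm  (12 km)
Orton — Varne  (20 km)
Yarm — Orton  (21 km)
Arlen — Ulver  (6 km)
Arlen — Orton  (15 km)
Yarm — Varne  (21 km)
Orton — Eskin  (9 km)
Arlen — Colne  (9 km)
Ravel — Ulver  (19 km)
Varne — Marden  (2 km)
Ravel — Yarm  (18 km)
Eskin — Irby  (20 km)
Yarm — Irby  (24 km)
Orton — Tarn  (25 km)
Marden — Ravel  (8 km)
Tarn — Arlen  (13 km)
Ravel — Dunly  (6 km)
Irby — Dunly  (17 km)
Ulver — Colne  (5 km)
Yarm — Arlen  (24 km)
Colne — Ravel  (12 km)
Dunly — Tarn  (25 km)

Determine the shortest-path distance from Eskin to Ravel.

Enumerating some paths:
Eskin–Tarn–Dunly–Ravel: 7+25+6 = 38
Eskin–Orton–Varne–Ravel: 9+20+9 = 38
Eskin–Tarn–Yarm–Ravel: 7+12+18 = 37
Eskin–Orton–Varne–Marden–Ravel: 9+20+2+8 = 39
Cheapest is Eskin–Tarn–Yarm–Ravel at 37 km.

37 km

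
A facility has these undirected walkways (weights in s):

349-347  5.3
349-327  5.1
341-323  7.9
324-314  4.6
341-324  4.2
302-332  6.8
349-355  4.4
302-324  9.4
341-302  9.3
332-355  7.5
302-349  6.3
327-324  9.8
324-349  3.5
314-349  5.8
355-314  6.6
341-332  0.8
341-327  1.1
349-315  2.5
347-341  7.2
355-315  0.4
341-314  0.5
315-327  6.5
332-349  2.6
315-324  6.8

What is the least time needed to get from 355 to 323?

Compare a few routes:
355–349–332–341–323: 4.4+2.6+0.8+7.9 = 15.7
355–315–349–332–341–323: 0.4+2.5+2.6+0.8+7.9 = 14.2
355–315–327–341–323: 0.4+6.5+1.1+7.9 = 15.9
355–314–341–323: 6.6+0.5+7.9 = 15
The minimum is 14.2 s via 355–315–349–332–341–323.

14.2 s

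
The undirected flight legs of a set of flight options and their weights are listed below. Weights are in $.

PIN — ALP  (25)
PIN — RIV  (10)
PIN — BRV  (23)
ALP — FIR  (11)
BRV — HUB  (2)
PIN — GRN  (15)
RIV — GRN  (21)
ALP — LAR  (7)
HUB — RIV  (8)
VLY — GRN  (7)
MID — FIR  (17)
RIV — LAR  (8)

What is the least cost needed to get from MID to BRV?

Compare a few routes:
MID–FIR–ALP–PIN–RIV–HUB–BRV: 17+11+25+10+8+2 = 73
MID–FIR–ALP–LAR–RIV–HUB–BRV: 17+11+7+8+8+2 = 53
MID–FIR–ALP–LAR–RIV–PIN–BRV: 17+11+7+8+10+23 = 76
The minimum is $53 via MID–FIR–ALP–LAR–RIV–HUB–BRV.

$53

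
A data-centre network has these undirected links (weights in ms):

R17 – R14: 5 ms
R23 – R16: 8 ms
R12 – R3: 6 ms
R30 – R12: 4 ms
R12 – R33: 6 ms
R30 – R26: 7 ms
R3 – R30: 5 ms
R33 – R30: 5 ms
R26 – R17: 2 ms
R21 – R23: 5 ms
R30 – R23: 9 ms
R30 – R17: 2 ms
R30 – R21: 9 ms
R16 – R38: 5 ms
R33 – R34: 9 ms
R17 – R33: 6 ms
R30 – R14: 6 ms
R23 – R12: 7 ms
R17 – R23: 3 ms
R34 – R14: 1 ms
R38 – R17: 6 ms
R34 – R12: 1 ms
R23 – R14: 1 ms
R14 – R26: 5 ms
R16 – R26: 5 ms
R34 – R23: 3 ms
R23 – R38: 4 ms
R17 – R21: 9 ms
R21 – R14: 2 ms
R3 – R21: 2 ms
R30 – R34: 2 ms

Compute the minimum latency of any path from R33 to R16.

13 ms

Shortest distances from R33:
R33: 0
R30: 5  (via R33)
R12: 6  (via R33)
R17: 6  (via R33)
R34: 7  (via R30)
R14: 8  (via R34)
R26: 8  (via R17)
R23: 9  (via R17)
R21: 10  (via R14)
R3: 10  (via R30)
R38: 12  (via R17)
R16: 13  (via R26)
Shortest route: R33 → R17 → R26 → R16 = 13 ms.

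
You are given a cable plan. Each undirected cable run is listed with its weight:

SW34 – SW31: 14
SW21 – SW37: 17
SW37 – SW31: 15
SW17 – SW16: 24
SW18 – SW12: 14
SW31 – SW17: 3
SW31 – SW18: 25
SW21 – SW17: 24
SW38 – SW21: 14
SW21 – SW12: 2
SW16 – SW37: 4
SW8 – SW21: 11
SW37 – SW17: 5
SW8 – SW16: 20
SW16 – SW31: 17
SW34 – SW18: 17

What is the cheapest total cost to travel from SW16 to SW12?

23

Compare a few routes:
SW16 → SW31 → SW17 → SW37 → SW21 → SW12: 17+3+5+17+2 = 44
SW16 → SW37 → SW21 → SW12: 4+17+2 = 23
SW16 → SW8 → SW21 → SW12: 20+11+2 = 33
SW16 → SW37 → SW17 → SW21 → SW12: 4+5+24+2 = 35
The minimum is 23 via SW16 → SW37 → SW21 → SW12.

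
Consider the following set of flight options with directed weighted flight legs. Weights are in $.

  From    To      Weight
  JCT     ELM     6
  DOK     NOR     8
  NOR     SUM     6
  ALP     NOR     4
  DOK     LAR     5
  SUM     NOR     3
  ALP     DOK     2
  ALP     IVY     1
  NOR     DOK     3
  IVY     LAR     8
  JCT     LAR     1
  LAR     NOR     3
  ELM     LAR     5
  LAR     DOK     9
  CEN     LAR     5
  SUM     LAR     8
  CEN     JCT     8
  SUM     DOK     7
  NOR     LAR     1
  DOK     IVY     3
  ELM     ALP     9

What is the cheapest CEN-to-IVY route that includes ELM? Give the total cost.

$24

Best CEN to ELM: CEN → JCT → ELM costing 14
Shortest ELM→IVY: ELM → ALP → IVY = 10
Total via ELM: 14 + 10 = $24.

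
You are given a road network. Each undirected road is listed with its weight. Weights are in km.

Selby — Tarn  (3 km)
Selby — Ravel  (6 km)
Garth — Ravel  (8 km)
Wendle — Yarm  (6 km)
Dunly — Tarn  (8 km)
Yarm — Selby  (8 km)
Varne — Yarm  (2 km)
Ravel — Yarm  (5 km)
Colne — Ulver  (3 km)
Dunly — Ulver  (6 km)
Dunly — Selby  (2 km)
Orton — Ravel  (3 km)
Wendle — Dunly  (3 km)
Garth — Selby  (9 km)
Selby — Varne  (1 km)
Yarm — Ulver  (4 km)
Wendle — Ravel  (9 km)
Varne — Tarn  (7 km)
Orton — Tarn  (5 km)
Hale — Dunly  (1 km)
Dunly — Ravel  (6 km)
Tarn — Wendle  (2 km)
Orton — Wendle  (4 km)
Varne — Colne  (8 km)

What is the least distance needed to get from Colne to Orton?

15 km

Running Dijkstra from Colne:
Colne: 0
Ulver: 3  (via Colne)
Yarm: 7  (via Ulver)
Varne: 8  (via Colne)
Selby: 9  (via Varne)
Dunly: 9  (via Ulver)
Hale: 10  (via Dunly)
Wendle: 12  (via Dunly)
Tarn: 12  (via Selby)
Ravel: 12  (via Yarm)
Orton: 15  (via Ravel)
Shortest route: Colne–Ulver–Yarm–Ravel–Orton = 15 km.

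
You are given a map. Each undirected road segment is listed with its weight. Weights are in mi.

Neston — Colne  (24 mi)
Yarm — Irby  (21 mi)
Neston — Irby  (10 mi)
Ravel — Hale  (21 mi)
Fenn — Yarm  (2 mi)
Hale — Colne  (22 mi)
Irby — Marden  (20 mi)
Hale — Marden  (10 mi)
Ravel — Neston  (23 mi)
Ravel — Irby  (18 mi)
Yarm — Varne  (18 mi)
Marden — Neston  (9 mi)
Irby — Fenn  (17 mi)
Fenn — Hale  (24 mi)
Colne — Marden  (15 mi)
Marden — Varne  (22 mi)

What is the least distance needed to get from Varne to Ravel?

53 mi

Candidate routes:
Varne–Marden–Neston–Ravel: 22+9+23 = 54
Varne–Marden–Hale–Ravel: 22+10+21 = 53
The minimum is 53 mi via Varne–Marden–Hale–Ravel.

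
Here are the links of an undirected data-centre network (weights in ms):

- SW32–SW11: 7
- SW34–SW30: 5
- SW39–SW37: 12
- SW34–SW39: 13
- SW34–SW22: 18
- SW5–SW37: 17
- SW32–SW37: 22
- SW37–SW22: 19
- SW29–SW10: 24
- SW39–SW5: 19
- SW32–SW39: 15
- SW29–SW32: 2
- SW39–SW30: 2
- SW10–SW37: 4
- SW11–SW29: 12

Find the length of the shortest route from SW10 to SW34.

23 ms

Shortest distances from SW10:
SW10: 0
SW37: 4  (via SW10)
SW39: 16  (via SW37)
SW30: 18  (via SW39)
SW5: 21  (via SW37)
SW22: 23  (via SW37)
SW34: 23  (via SW30)
Shortest route: SW10 → SW37 → SW39 → SW30 → SW34 = 23 ms.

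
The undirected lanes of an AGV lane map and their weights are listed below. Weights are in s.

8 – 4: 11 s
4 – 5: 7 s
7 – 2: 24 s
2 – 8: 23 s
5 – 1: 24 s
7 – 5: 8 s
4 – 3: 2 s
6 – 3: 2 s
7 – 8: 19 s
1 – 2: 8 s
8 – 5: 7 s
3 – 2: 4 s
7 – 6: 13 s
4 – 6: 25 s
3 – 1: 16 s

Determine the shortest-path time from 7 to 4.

15 s

Compare a few routes:
7–5–8–4: 8+7+11 = 26
7–5–4: 8+7 = 15
7–6–3–4: 13+2+2 = 17
Cheapest is 7–5–4 at 15 s.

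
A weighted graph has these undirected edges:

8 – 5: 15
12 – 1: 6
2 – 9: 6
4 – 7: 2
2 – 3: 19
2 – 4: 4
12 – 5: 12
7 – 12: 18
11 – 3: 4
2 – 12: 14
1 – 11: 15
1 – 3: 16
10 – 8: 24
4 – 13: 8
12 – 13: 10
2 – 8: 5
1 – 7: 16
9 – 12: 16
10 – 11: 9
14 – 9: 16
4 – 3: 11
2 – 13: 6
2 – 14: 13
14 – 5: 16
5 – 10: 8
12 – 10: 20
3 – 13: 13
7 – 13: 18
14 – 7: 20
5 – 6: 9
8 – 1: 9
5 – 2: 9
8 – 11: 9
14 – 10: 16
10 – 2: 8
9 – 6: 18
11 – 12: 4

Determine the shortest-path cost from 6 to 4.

22

Candidate routes:
6 - 5 - 2 - 4: 9+9+4 = 22
6 - 9 - 2 - 4: 18+6+4 = 28
Cheapest is 6 - 5 - 2 - 4 at 22.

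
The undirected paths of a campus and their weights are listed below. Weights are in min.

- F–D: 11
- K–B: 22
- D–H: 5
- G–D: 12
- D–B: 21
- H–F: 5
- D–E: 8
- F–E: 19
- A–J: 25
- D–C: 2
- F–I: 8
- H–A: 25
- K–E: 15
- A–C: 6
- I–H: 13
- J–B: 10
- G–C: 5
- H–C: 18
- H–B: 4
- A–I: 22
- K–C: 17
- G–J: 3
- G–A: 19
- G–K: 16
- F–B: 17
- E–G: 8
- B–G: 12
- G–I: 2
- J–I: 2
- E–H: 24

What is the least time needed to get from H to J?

Shortest distances from H:
H: 0
B: 4  (via H)
D: 5  (via H)
F: 5  (via H)
C: 7  (via D)
G: 12  (via C)
A: 13  (via C)
E: 13  (via D)
I: 13  (via H)
J: 14  (via B)
Shortest route: H → B → J = 14 min.

14 min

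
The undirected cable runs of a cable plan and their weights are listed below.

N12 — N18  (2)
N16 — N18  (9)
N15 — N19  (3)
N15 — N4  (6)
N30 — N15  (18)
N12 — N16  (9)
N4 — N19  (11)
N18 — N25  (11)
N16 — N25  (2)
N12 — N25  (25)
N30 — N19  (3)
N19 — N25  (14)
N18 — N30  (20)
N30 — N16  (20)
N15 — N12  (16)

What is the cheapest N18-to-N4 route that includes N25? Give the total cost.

Best N18 to N25: N18–N25 costing 11
Shortest N25→N4: N25–N19–N15–N4 = 23
Total via N25: 11 + 23 = 34.

34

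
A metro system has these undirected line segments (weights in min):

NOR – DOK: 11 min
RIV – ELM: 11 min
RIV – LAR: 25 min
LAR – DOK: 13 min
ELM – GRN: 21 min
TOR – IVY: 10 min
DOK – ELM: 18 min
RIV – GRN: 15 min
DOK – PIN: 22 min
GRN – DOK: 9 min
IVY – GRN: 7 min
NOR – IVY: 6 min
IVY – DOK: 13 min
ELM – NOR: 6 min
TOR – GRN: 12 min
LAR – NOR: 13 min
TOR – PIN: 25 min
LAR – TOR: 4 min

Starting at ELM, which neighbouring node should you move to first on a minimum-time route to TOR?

Candidate routes:
ELM - NOR - LAR - TOR: 6+13+4 = 23
ELM - NOR - IVY - TOR: 6+6+10 = 22
The minimum is 22 min via ELM - NOR - IVY - TOR.
So from ELM the first move is to NOR.

NOR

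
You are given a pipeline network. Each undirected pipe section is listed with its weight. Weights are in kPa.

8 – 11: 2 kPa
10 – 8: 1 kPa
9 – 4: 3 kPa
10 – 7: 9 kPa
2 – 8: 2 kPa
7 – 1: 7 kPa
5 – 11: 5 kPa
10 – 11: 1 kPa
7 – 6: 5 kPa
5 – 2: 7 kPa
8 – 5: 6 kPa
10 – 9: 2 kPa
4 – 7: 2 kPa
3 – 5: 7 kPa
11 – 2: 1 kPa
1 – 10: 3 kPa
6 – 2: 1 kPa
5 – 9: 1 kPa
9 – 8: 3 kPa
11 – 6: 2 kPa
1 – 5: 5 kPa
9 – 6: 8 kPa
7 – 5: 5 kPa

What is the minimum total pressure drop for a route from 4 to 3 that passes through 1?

20 kPa

Best 4 to 1: 4 → 9 → 10 → 1 costing 8
Best 1 to 3: 1 → 5 → 3 costing 12
Total via 1: 8 + 12 = 20 kPa.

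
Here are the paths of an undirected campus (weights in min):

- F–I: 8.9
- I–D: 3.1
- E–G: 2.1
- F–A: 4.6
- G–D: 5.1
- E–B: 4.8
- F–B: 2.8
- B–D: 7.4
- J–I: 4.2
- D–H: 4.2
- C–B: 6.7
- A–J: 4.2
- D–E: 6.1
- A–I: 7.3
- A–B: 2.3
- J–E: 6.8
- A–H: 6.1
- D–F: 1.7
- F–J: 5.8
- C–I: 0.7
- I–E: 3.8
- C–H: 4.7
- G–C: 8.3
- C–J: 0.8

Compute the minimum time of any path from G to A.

9.2 min

Compare a few routes:
G → D → F → B → A: 5.1+1.7+2.8+2.3 = 11.9
G → E → I → C → J → A: 2.1+3.8+0.7+0.8+4.2 = 11.6
G → D → F → A: 5.1+1.7+4.6 = 11.4
G → E → B → A: 2.1+4.8+2.3 = 9.2
Cheapest is G → E → B → A at 9.2 min.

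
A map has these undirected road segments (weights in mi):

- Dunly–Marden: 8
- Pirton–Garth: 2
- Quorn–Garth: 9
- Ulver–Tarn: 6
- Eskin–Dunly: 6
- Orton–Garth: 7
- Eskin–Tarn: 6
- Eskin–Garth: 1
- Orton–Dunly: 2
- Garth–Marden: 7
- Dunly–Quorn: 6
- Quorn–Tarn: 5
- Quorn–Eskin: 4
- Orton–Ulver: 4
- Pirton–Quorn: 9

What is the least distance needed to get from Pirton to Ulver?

Shortest distances from Pirton:
Pirton: 0
Garth: 2  (via Pirton)
Eskin: 3  (via Garth)
Quorn: 7  (via Eskin)
Orton: 9  (via Garth)
Marden: 9  (via Garth)
Tarn: 9  (via Eskin)
Dunly: 9  (via Eskin)
Ulver: 13  (via Orton)
Shortest route: Pirton–Garth–Orton–Ulver = 13 mi.

13 mi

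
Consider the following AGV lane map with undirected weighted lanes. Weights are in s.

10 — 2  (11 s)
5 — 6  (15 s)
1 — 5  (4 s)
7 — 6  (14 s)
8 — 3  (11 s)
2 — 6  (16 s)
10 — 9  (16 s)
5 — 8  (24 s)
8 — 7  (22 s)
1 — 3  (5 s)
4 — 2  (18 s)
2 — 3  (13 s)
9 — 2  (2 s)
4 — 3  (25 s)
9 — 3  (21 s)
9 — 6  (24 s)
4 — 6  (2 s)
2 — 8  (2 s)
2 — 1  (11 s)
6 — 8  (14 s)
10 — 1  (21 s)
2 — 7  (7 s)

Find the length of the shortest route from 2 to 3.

13 s

Shortest distances from 2:
2: 0
8: 2  (via 2)
9: 2  (via 2)
7: 7  (via 2)
1: 11  (via 2)
10: 11  (via 2)
3: 13  (via 2)
Shortest route: 2 → 3 = 13 s.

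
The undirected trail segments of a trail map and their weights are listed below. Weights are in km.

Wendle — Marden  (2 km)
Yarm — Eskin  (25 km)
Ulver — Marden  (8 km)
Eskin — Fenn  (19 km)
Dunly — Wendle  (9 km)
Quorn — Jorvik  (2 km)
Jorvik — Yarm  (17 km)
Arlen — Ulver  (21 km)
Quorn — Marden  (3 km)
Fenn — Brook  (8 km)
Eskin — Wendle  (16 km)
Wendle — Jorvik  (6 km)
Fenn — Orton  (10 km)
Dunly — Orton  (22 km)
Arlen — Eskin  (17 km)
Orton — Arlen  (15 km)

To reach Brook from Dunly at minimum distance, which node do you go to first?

Orton

Enumerating some paths:
Dunly → Orton → Fenn → Brook: 22+10+8 = 40
Dunly → Wendle → Eskin → Fenn → Brook: 9+16+19+8 = 52
Dunly → Wendle → Marden → Ulver → Arlen → Orton → Fenn → Brook: 9+2+8+21+15+10+8 = 73
Cheapest is Dunly → Orton → Fenn → Brook at 40 km.
So from Dunly the first move is to Orton.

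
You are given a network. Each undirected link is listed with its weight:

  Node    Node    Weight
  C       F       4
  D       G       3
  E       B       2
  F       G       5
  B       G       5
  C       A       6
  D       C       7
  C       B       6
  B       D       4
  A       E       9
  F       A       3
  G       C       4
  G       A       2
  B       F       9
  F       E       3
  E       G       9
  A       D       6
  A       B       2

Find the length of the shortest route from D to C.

7

Compare a few routes:
D–G–A–F–C: 3+2+3+4 = 12
D–C: 7 = 7
D–B–C: 4+6 = 10
D–G–A–C: 3+2+6 = 11
The minimum is 7 via D–C.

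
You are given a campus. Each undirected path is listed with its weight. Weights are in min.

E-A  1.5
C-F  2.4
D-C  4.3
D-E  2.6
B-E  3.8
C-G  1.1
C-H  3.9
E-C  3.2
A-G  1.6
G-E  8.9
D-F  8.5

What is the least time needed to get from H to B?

10.9 min

Settle nodes by increasing distance from H:
H: 0
C: 3.9  (via H)
G: 5  (via C)
F: 6.3  (via C)
A: 6.6  (via G)
E: 7.1  (via C)
D: 8.2  (via C)
B: 10.9  (via E)
Shortest route: H–C–E–B = 10.9 min.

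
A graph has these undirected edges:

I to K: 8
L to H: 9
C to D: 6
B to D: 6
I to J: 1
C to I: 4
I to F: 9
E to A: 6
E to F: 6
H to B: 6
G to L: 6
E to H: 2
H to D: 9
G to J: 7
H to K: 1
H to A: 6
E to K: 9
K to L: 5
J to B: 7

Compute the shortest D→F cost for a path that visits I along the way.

19

Shortest D→I: D → C → I = 10
Best I to F: I → F costing 9
Total via I: 10 + 9 = 19.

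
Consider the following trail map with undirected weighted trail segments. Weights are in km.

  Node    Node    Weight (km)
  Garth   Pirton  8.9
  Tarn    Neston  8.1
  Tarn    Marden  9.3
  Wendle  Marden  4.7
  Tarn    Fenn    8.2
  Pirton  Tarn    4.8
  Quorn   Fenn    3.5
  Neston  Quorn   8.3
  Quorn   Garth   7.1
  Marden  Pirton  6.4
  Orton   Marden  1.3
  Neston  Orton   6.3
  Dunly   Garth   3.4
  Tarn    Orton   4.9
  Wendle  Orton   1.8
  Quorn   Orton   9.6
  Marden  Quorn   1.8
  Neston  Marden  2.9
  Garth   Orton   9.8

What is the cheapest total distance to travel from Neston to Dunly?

15.2 km

Candidate routes:
Neston–Quorn–Garth–Dunly: 8.3+7.1+3.4 = 18.8
Neston–Marden–Orton–Garth–Dunly: 2.9+1.3+9.8+3.4 = 17.4
Neston–Marden–Quorn–Garth–Dunly: 2.9+1.8+7.1+3.4 = 15.2
Cheapest is Neston–Marden–Quorn–Garth–Dunly at 15.2 km.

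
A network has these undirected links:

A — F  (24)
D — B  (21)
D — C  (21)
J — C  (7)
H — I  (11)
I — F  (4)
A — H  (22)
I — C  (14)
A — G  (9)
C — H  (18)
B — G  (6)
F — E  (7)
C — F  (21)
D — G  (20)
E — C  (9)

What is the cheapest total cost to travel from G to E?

Candidate routes:
G - A - F - E: 9+24+7 = 40
G - D - C - E: 20+21+9 = 50
Cheapest is G - A - F - E at 40.

40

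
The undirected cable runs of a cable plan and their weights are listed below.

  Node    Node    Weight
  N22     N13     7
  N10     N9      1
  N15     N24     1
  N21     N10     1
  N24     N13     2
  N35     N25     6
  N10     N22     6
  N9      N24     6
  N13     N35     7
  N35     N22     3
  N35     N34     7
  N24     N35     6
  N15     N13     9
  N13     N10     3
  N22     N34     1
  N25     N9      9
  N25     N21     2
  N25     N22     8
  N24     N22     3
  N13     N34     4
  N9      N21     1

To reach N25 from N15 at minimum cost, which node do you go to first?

Candidate routes:
N15 - N24 - N13 - N10 - N9 - N21 - N25: 1+2+3+1+1+2 = 10
N15 - N24 - N13 - N10 - N21 - N25: 1+2+3+1+2 = 9
N15 - N24 - N9 - N21 - N25: 1+6+1+2 = 10
Cheapest is N15 - N24 - N13 - N10 - N21 - N25 at 9.
So from N15 the first move is to N24.

N24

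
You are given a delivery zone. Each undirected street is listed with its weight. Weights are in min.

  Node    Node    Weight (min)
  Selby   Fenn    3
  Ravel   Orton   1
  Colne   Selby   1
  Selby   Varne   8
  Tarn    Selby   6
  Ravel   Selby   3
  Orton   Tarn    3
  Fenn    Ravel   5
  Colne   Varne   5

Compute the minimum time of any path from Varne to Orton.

10 min

Enumerating some paths:
Varne → Colne → Selby → Ravel → Orton: 5+1+3+1 = 10
Varne → Colne → Selby → Tarn → Orton: 5+1+6+3 = 15
Varne → Colne → Selby → Fenn → Ravel → Orton: 5+1+3+5+1 = 15
Varne → Selby → Ravel → Orton: 8+3+1 = 12
The minimum is 10 min via Varne → Colne → Selby → Ravel → Orton.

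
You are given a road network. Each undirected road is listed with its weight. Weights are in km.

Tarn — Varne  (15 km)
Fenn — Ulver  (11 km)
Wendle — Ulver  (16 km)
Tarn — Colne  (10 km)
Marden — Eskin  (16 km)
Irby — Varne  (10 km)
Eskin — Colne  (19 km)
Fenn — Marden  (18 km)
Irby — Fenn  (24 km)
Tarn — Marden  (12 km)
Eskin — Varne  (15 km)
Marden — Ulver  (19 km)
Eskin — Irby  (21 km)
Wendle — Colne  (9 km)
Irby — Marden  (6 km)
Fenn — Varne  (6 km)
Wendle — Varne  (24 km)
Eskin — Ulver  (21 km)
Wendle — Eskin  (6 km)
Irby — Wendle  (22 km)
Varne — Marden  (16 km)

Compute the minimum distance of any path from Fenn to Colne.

31 km

Running Dijkstra from Fenn:
Fenn: 0
Varne: 6  (via Fenn)
Ulver: 11  (via Fenn)
Irby: 16  (via Varne)
Marden: 18  (via Fenn)
Tarn: 21  (via Varne)
Eskin: 21  (via Varne)
Wendle: 27  (via Ulver)
Colne: 31  (via Tarn)
Shortest route: Fenn → Varne → Tarn → Colne = 31 km.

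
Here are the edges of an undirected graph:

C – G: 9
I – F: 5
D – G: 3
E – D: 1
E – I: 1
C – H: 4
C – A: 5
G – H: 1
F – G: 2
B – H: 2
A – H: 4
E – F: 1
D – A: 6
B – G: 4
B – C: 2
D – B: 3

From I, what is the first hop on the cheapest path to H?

Candidate routes:
I - E - D - G - H: 1+1+3+1 = 6
I - E - F - G - H: 1+1+2+1 = 5
Cheapest is I - E - F - G - H at 5.
So from I the first move is to E.

E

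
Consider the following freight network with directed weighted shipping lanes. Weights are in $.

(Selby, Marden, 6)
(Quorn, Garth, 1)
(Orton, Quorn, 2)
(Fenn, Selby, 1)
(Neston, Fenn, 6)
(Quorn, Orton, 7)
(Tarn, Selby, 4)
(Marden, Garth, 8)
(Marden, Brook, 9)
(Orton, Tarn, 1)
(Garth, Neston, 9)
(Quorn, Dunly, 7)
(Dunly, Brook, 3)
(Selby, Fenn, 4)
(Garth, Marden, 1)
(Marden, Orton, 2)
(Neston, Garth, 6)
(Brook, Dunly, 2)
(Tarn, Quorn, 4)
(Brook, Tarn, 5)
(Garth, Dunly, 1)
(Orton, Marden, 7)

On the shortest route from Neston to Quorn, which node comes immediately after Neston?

Enumerating some paths:
Neston–Garth–Marden–Orton–Quorn: 6+1+2+2 = 11
Neston–Garth–Marden–Orton–Tarn–Quorn: 6+1+2+1+4 = 14
Cheapest is Neston–Garth–Marden–Orton–Quorn at $11.
So from Neston the first move is to Garth.

Garth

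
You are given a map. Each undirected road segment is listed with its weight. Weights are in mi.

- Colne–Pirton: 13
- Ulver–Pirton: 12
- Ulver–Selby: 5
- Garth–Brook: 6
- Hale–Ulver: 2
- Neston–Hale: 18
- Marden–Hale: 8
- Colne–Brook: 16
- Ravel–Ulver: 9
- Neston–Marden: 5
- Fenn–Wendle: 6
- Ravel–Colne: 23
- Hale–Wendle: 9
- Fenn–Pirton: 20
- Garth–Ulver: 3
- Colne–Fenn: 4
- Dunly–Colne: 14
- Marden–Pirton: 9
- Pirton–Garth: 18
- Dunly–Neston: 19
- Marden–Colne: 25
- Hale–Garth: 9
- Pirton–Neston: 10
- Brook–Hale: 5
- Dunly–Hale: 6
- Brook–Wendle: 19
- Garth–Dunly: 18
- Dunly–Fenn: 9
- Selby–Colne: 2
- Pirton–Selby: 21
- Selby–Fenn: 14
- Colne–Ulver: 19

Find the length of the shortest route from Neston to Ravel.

24 mi

Settle nodes by increasing distance from Neston:
Neston: 0
Marden: 5  (via Neston)
Pirton: 10  (via Neston)
Hale: 13  (via Marden)
Ulver: 15  (via Hale)
Brook: 18  (via Hale)
Garth: 18  (via Ulver)
Dunly: 19  (via Neston)
Selby: 20  (via Ulver)
Wendle: 22  (via Hale)
Colne: 22  (via Selby)
Ravel: 24  (via Ulver)
Shortest route: Neston–Marden–Hale–Ulver–Ravel = 24 mi.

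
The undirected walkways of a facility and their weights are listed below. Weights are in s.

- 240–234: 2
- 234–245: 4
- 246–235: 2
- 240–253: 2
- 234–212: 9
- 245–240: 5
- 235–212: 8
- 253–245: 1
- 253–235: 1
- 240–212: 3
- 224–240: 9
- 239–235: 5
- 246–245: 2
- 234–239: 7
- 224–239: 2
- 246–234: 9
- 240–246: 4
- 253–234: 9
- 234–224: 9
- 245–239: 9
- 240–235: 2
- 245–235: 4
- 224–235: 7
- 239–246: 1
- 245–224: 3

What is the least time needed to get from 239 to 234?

Running Dijkstra from 239:
239: 0
246: 1  (via 239)
224: 2  (via 239)
245: 3  (via 246)
235: 3  (via 246)
253: 4  (via 245)
240: 5  (via 246)
234: 7  (via 239)
Shortest route: 239–234 = 7 s.

7 s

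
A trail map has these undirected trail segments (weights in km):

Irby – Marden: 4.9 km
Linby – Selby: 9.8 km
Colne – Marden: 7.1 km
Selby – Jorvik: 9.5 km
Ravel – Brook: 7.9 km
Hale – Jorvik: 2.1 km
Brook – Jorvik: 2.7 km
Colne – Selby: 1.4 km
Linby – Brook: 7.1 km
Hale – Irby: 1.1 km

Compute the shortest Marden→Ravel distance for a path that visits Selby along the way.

28.6 km

Best Marden to Selby: Marden–Colne–Selby costing 8.5
Shortest Selby→Ravel: Selby–Jorvik–Brook–Ravel = 20.1
Total via Selby: 8.5 + 20.1 = 28.6 km.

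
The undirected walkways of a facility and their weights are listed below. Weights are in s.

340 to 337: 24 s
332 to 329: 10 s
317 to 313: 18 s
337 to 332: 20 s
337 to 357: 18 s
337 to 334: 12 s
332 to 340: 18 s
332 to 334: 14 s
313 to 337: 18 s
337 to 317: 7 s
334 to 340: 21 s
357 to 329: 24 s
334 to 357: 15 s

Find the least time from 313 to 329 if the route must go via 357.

60 s

Shortest 313→357: 313–337–357 = 36
Best 357 to 329: 357–329 costing 24
Total via 357: 36 + 24 = 60 s.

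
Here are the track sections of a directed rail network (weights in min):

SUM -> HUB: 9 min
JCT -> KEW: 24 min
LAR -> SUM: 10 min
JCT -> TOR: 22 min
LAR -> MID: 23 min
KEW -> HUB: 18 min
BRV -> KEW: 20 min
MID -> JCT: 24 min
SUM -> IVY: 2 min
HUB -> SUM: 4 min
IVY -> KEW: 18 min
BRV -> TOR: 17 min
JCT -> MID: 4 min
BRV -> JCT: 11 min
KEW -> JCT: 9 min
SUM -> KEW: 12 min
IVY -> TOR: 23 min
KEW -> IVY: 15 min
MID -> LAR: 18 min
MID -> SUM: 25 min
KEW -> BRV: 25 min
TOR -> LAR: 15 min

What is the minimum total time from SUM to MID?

Candidate routes:
SUM - KEW - JCT - MID: 12+9+4 = 25
SUM - KEW - BRV - JCT - MID: 12+25+11+4 = 52
SUM - IVY - KEW - JCT - MID: 2+18+9+4 = 33
Cheapest is SUM - KEW - JCT - MID at 25 min.

25 min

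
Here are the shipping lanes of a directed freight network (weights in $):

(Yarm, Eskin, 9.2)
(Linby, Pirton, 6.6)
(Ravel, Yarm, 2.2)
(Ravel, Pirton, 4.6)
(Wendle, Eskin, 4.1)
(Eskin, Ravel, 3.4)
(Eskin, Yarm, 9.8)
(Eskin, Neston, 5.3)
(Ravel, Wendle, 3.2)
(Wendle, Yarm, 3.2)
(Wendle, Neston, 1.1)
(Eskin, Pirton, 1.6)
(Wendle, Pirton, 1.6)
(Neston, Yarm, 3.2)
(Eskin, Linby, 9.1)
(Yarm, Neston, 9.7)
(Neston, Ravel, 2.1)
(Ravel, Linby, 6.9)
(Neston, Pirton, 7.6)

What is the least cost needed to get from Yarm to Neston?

Enumerating some paths:
Yarm - Eskin - Ravel - Wendle - Neston: 9.2+3.4+3.2+1.1 = 16.9
Yarm - Eskin - Neston: 9.2+5.3 = 14.5
Yarm - Neston: 9.7 = 9.7
Cheapest is Yarm - Neston at $9.7.

$9.7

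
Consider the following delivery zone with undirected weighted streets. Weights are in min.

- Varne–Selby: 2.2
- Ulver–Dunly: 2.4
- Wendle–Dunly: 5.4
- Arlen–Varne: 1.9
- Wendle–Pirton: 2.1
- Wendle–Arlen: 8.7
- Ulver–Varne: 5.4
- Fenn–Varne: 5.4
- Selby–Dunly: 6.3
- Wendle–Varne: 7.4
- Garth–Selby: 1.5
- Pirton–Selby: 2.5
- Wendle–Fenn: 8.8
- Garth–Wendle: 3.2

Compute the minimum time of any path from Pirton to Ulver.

9.9 min

Running Dijkstra from Pirton:
Pirton: 0
Wendle: 2.1  (via Pirton)
Selby: 2.5  (via Pirton)
Garth: 4  (via Selby)
Varne: 4.7  (via Selby)
Arlen: 6.6  (via Varne)
Dunly: 7.5  (via Wendle)
Ulver: 9.9  (via Dunly)
Shortest route: Pirton–Wendle–Dunly–Ulver = 9.9 min.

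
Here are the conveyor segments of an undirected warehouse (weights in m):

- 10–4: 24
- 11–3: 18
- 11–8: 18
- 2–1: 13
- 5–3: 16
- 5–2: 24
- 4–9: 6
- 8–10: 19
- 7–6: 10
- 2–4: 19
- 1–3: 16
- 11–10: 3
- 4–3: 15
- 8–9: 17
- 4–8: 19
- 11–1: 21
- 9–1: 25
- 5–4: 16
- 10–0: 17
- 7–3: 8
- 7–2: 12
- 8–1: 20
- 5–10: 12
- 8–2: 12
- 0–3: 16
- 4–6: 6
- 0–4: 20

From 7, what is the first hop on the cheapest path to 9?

6

Compare a few routes:
7 → 2 → 4 → 9: 12+19+6 = 37
7 → 6 → 4 → 9: 10+6+6 = 22
7 → 3 → 4 → 9: 8+15+6 = 29
7 → 2 → 8 → 9: 12+12+17 = 41
The minimum is 22 m via 7 → 6 → 4 → 9.
So from 7 the first move is to 6.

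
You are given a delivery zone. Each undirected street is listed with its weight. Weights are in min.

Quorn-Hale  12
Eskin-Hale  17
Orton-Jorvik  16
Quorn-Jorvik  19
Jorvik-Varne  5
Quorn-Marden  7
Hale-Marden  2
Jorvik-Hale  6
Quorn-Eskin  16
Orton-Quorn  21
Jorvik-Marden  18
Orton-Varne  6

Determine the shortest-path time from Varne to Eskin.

Running Dijkstra from Varne:
Varne: 0
Jorvik: 5  (via Varne)
Orton: 6  (via Varne)
Hale: 11  (via Jorvik)
Marden: 13  (via Hale)
Quorn: 20  (via Marden)
Eskin: 28  (via Hale)
Shortest route: Varne–Jorvik–Hale–Eskin = 28 min.

28 min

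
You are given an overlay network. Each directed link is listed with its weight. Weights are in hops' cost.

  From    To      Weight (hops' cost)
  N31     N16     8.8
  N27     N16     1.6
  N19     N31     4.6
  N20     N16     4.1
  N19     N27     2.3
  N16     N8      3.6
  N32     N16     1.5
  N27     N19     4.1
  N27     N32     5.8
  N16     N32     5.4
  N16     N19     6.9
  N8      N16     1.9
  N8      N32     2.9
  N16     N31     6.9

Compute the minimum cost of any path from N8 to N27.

11.1 hops' cost

Candidate routes:
N8 - N16 - N19 - N27: 1.9+6.9+2.3 = 11.1
N8 - N32 - N16 - N19 - N27: 2.9+1.5+6.9+2.3 = 13.6
Cheapest is N8 - N16 - N19 - N27 at 11.1 hops' cost.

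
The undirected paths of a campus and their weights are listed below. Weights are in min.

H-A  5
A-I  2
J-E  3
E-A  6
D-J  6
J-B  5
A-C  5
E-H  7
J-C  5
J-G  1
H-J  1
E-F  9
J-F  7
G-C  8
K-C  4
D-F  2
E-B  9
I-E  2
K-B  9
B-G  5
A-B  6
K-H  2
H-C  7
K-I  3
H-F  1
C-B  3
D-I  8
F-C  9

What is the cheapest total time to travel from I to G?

6 min

Settle nodes by increasing distance from I:
I: 0
A: 2  (via I)
E: 2  (via I)
K: 3  (via I)
H: 5  (via K)
J: 5  (via E)
F: 6  (via H)
G: 6  (via J)
Shortest route: I–E–J–G = 6 min.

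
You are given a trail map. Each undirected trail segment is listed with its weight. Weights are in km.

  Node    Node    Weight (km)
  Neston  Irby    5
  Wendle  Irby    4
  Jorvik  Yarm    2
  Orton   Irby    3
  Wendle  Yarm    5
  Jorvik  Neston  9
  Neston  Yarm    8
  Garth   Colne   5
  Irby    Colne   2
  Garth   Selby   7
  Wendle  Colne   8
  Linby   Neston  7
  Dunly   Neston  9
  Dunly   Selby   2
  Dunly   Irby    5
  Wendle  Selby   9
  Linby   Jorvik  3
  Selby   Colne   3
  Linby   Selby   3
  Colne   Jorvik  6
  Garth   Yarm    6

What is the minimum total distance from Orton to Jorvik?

11 km

Candidate routes:
Orton–Irby–Colne–Selby–Linby–Jorvik: 3+2+3+3+3 = 14
Orton–Irby–Wendle–Yarm–Jorvik: 3+4+5+2 = 14
Orton–Irby–Colne–Jorvik: 3+2+6 = 11
The minimum is 11 km via Orton–Irby–Colne–Jorvik.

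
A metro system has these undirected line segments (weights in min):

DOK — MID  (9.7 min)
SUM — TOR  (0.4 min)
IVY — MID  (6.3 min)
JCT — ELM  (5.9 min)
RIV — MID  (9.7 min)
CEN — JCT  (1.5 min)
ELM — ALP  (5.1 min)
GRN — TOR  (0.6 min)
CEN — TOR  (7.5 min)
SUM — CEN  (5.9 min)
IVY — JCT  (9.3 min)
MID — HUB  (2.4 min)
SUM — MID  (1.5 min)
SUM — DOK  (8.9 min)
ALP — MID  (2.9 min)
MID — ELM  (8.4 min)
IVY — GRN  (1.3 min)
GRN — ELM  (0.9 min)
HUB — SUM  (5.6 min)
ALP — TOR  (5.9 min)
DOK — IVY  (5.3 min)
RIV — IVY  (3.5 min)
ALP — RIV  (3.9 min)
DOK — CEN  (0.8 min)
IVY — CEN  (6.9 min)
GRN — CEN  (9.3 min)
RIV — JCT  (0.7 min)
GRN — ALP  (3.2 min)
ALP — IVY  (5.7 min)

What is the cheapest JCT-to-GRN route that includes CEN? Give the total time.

8.4 min

Shortest JCT→CEN: JCT → CEN = 1.5
Shortest CEN→GRN: CEN → SUM → TOR → GRN = 6.9
Total via CEN: 1.5 + 6.9 = 8.4 min.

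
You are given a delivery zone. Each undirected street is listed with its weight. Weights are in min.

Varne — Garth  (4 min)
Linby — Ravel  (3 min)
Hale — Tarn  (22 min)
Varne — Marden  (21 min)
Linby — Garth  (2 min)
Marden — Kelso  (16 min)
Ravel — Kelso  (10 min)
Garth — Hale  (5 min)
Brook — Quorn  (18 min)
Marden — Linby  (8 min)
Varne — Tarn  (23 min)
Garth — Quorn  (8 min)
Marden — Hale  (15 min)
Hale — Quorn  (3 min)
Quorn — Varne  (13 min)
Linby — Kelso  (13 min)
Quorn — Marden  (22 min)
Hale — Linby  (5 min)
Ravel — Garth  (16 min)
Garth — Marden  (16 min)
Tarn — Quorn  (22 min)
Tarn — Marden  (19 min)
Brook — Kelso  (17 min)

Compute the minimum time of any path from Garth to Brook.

26 min

Running Dijkstra from Garth:
Garth: 0
Linby: 2  (via Garth)
Varne: 4  (via Garth)
Ravel: 5  (via Linby)
Hale: 5  (via Garth)
Quorn: 8  (via Garth)
Marden: 10  (via Linby)
Kelso: 15  (via Linby)
Brook: 26  (via Quorn)
Shortest route: Garth → Quorn → Brook = 26 min.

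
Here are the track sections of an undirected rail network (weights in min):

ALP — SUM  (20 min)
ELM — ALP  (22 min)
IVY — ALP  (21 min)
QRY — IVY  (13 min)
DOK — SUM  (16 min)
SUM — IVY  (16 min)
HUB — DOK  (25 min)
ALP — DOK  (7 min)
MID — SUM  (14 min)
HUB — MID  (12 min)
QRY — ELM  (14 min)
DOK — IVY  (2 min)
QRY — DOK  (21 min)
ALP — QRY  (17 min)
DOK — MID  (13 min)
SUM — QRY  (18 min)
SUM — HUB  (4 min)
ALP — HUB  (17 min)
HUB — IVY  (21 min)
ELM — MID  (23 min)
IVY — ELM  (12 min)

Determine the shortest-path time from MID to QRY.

Enumerating some paths:
MID → SUM → QRY: 14+18 = 32
MID → DOK → IVY → QRY: 13+2+13 = 28
MID → HUB → SUM → QRY: 12+4+18 = 34
Cheapest is MID → DOK → IVY → QRY at 28 min.

28 min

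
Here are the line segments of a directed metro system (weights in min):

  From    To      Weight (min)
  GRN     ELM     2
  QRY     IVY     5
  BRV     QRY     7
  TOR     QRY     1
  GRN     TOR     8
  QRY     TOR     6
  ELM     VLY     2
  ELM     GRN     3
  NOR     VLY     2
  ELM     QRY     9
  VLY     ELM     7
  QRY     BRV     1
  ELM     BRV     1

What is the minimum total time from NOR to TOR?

Settle nodes by increasing distance from NOR:
NOR: 0
VLY: 2  (via NOR)
ELM: 9  (via VLY)
BRV: 10  (via ELM)
GRN: 12  (via ELM)
QRY: 17  (via BRV)
TOR: 20  (via GRN)
Shortest route: NOR–VLY–ELM–GRN–TOR = 20 min.

20 min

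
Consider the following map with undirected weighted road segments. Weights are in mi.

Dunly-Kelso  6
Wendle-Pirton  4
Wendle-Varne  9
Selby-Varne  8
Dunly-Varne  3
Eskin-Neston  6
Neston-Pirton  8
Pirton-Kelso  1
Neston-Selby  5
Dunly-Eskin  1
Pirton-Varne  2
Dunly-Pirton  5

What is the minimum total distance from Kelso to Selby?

Shortest distances from Kelso:
Kelso: 0
Pirton: 1  (via Kelso)
Varne: 3  (via Pirton)
Wendle: 5  (via Pirton)
Dunly: 6  (via Kelso)
Eskin: 7  (via Dunly)
Neston: 9  (via Pirton)
Selby: 11  (via Varne)
Shortest route: Kelso–Pirton–Varne–Selby = 11 mi.

11 mi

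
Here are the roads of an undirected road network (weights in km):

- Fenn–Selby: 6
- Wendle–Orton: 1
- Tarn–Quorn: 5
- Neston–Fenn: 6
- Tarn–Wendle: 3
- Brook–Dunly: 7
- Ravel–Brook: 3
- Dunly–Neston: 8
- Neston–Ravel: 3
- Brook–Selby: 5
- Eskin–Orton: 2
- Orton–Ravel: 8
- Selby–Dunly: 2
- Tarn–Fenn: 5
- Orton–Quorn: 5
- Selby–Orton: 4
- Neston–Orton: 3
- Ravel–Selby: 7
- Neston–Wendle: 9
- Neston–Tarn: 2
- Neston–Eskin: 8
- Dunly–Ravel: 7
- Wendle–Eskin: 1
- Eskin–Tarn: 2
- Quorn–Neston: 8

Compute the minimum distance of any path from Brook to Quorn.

13 km

Compare a few routes:
Brook - Ravel - Neston - Orton - Quorn: 3+3+3+5 = 14
Brook - Selby - Orton - Quorn: 5+4+5 = 14
Brook - Ravel - Neston - Tarn - Quorn: 3+3+2+5 = 13
Brook - Ravel - Neston - Quorn: 3+3+8 = 14
The minimum is 13 km via Brook - Ravel - Neston - Tarn - Quorn.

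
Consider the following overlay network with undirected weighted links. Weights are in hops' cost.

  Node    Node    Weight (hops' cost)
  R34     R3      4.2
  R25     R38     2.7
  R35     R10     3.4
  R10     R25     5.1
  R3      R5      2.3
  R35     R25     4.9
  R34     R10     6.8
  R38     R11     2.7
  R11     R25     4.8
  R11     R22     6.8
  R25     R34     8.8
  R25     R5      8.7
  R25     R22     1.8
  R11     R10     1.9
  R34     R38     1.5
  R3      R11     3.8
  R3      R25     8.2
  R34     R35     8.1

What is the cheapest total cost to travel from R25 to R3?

8.2 hops' cost

Candidate routes:
R25 - R3: 8.2 = 8.2
R25 - R11 - R3: 4.8+3.8 = 8.6
R25 - R38 - R34 - R3: 2.7+1.5+4.2 = 8.4
R25 - R38 - R11 - R3: 2.7+2.7+3.8 = 9.2
The minimum is 8.2 hops' cost via R25 - R3.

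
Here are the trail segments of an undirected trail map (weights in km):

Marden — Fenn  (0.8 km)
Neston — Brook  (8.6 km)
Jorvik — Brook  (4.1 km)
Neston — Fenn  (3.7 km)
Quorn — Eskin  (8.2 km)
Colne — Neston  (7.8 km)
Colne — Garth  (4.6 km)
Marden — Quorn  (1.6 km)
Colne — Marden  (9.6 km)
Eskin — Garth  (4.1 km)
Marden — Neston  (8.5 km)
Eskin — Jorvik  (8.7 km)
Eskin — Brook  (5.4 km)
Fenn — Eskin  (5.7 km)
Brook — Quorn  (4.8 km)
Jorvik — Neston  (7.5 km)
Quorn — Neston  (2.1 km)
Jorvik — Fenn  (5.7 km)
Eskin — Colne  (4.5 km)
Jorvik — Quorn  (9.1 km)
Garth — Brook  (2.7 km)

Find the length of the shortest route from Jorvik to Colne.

Enumerating some paths:
Jorvik - Eskin - Colne: 8.7+4.5 = 13.2
Jorvik - Brook - Garth - Colne: 4.1+2.7+4.6 = 11.4
Jorvik - Brook - Eskin - Colne: 4.1+5.4+4.5 = 14
Jorvik - Neston - Colne: 7.5+7.8 = 15.3
Cheapest is Jorvik - Brook - Garth - Colne at 11.4 km.

11.4 km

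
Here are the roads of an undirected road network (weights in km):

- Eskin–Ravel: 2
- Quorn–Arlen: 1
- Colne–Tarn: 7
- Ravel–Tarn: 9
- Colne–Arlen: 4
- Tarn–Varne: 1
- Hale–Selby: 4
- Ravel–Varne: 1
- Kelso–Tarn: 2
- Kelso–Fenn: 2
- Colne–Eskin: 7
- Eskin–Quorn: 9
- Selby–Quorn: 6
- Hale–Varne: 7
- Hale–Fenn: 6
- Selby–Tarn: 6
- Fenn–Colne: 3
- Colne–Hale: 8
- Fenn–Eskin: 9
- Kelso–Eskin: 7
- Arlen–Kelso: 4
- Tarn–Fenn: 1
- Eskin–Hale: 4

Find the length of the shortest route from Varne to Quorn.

Enumerating some paths:
Varne–Tarn–Kelso–Arlen–Quorn: 1+2+4+1 = 8
Varne–Tarn–Fenn–Kelso–Arlen–Quorn: 1+1+2+4+1 = 9
The minimum is 8 km via Varne–Tarn–Kelso–Arlen–Quorn.

8 km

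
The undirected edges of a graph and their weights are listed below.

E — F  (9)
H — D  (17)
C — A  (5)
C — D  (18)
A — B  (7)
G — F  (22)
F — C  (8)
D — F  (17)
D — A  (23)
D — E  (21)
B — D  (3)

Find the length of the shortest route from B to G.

Compare a few routes:
B - D - A - C - F - G: 3+23+5+8+22 = 61
B - D - E - F - G: 3+21+9+22 = 55
B - D - F - G: 3+17+22 = 42
B - D - C - F - G: 3+18+8+22 = 51
The minimum is 42 via B - D - F - G.

42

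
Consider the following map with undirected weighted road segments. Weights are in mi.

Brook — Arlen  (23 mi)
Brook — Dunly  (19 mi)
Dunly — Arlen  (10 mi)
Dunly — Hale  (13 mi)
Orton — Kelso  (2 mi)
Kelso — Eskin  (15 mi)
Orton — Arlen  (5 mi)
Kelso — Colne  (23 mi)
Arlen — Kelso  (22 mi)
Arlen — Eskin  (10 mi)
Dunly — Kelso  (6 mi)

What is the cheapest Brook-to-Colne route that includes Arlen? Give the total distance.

53 mi

Best Brook to Arlen: Brook–Arlen costing 23
Best Arlen to Colne: Arlen–Orton–Kelso–Colne costing 30
Total via Arlen: 23 + 30 = 53 mi.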